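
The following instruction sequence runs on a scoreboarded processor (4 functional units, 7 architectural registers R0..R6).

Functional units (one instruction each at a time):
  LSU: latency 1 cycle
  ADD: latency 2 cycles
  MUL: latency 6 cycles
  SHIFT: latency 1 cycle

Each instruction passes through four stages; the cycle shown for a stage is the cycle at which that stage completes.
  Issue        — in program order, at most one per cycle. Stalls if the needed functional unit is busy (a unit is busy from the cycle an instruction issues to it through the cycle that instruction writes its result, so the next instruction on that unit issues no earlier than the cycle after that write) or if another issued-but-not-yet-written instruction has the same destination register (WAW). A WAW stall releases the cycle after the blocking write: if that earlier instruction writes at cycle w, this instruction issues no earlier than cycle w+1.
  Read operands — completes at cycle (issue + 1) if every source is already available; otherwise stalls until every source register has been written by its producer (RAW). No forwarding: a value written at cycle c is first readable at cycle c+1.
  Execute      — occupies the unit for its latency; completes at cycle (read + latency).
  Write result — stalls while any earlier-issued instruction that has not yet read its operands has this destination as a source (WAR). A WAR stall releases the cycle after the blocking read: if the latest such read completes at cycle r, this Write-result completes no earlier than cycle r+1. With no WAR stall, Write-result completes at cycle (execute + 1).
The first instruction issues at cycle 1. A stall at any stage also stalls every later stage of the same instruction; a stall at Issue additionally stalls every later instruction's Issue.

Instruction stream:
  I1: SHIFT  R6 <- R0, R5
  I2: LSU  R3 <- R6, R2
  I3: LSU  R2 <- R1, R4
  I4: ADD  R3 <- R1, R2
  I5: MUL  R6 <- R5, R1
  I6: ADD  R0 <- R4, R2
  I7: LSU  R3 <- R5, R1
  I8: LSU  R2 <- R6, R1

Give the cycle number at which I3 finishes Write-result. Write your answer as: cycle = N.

cycle = 11

[I1] 1/2/3/4
[I2] 2/5/6/7  (RAW R6: wait I1 write@4)
[I3] 8/9/10/11  (struct: LSU busy until I2 writes@7)
[I4] 9/12/14/15  (RAW R2: wait I3 write@11)
[I5] 10/11/17/18
[I6] 16/17/19/20  (struct: ADD busy until I4 writes@15)
[I7] 17/18/19/20
[I8] 21/22/23/24  (struct: LSU busy until I7 writes@20)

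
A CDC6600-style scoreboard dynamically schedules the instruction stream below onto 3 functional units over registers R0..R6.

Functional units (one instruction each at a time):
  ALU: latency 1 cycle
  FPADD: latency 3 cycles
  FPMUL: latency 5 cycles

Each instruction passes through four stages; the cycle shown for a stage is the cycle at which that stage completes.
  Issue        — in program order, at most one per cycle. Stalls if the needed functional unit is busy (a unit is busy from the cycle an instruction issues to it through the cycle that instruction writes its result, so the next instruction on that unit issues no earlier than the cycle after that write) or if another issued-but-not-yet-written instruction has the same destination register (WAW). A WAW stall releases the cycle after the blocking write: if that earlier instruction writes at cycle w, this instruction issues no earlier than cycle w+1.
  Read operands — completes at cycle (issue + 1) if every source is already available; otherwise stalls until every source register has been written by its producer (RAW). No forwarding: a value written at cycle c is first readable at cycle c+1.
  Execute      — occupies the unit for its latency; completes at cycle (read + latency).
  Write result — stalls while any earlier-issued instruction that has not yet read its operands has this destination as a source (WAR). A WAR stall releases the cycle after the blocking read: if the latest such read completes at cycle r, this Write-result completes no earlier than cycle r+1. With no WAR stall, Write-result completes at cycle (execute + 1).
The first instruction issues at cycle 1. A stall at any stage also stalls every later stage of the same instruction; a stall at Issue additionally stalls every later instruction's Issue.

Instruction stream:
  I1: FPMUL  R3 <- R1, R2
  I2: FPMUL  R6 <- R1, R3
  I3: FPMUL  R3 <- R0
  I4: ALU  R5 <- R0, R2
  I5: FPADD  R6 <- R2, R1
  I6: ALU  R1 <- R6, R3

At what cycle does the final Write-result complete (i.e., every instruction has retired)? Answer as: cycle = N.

cycle = 27

  I1 | 1 | 2 | 7 | 8
  I2 | 9 | 10 | 15 | 16   struct: FPMUL busy until I1 writes@8
  I3 | 17 | 18 | 23 | 24   struct: FPMUL busy until I2 writes@16
  I4 | 18 | 19 | 20 | 21
  I5 | 19 | 20 | 23 | 24
  I6 | 22 | 25 | 26 | 27   struct: ALU busy until I4 writes@21 · RAW R6: wait I5 write@24 · RAW R3: wait I3 write@24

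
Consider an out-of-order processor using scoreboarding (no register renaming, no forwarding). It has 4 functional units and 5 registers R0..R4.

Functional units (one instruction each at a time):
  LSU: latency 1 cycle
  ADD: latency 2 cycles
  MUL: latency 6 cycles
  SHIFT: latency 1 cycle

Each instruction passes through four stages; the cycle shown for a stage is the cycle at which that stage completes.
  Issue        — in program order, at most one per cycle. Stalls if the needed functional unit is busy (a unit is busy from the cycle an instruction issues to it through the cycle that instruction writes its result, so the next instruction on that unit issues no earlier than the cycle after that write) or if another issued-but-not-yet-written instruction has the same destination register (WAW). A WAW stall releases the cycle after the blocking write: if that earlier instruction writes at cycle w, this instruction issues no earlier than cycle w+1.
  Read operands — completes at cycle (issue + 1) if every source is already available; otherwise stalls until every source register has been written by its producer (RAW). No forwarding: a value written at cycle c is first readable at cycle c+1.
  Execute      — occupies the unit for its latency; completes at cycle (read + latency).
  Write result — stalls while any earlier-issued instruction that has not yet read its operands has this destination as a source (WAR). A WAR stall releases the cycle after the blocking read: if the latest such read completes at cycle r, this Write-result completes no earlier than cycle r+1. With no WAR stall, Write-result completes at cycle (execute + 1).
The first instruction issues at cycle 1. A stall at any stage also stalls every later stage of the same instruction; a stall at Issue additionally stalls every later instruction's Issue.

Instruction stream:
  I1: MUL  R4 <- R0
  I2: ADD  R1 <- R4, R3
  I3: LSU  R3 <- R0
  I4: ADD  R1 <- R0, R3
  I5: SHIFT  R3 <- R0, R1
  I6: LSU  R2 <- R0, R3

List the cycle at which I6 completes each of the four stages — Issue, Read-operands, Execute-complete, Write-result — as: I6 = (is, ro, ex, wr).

I6 = (16, 22, 23, 24)

  I1 | 1 | 2 | 8 | 9
  I2 | 2 | 10 | 12 | 13   RAW R4: wait I1 write@9
  I3 | 3 | 4 | 5 | 11   WAR R3: wait I2 read@10
  I4 | 14 | 15 | 17 | 18   struct: ADD busy until I2 writes@13
  I5 | 15 | 19 | 20 | 21   RAW R1: wait I4 write@18
  I6 | 16 | 22 | 23 | 24   RAW R3: wait I5 write@21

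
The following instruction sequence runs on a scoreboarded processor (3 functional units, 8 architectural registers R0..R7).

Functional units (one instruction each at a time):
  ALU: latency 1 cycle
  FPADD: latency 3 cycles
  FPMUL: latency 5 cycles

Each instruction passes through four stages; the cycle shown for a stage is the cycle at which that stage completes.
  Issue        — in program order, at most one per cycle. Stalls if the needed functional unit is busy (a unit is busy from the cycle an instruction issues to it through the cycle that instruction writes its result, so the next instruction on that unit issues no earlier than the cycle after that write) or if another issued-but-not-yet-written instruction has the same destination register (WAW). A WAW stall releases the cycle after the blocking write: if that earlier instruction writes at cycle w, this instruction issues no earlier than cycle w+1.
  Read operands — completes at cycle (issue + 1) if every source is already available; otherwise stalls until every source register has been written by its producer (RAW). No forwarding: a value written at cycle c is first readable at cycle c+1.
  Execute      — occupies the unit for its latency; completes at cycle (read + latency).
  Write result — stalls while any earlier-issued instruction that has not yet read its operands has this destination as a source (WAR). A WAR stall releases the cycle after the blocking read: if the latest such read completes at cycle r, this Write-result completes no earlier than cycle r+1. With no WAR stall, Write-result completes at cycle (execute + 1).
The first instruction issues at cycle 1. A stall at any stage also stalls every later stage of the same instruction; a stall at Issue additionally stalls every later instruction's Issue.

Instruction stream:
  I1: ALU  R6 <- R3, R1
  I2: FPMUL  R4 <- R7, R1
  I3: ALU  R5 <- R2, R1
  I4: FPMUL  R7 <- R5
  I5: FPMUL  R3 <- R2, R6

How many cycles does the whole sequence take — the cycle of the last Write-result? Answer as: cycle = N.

c1: issue I1 (ALU)
c2: I1 read-ops, issue I2 (FPMUL)
c3: I1 finished on ALU, I2 read-ops
c4: I1→R6
c5: issue I3 (ALU)
c6: I3 read-ops
c7: I3 finished on ALU
c8: I2 finished on FPMUL, I3→R5
c9: I2→R4
c10: issue I4 (FPMUL)
c11: I4 read-ops
c16: I4 finished on FPMUL
c17: I4→R7
c18: issue I5 (FPMUL)
c19: I5 read-ops
c24: I5 finished on FPMUL
c25: I5→R3

cycle = 25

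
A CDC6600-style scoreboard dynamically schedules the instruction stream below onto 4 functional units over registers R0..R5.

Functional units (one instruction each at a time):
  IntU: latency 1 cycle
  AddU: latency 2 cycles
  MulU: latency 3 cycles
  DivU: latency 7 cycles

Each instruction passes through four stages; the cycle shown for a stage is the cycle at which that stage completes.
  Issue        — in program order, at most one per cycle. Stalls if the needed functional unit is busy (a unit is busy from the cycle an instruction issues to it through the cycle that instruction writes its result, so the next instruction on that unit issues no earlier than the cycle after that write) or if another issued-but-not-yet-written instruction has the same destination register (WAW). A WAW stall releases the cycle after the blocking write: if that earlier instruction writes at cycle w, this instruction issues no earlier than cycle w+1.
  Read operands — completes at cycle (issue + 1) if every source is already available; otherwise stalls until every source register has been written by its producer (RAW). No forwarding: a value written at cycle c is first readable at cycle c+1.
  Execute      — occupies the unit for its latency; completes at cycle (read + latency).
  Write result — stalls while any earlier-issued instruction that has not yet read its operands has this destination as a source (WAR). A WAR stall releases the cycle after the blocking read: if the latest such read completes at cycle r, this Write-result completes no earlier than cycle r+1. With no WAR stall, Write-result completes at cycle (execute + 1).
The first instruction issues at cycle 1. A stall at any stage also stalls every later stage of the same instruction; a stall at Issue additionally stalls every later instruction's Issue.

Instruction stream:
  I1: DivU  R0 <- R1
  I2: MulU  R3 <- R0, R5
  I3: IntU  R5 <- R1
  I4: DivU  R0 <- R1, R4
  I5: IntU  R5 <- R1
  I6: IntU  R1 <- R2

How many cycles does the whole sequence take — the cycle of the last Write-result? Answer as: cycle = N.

cycle = 20

t=1  I1 issues→DivU
t=2  I1 reads · I2 issues→MulU
t=3  I3 issues→IntU
t=4  I3 reads
t=5  I3 exec-done
t=9  I1 exec-done
t=10  I1 writes R0
t=11  I2 reads · I4 issues→DivU
t=12  I3 writes R5 · I4 reads
t=13  I5 issues→IntU
t=14  I2 exec-done · I5 reads
t=15  I2 writes R3 · I5 exec-done
t=16  I5 writes R5
t=17  I6 issues→IntU
t=18  I6 reads
t=19  I4 exec-done · I6 exec-done
t=20  I4 writes R0 · I6 writes R1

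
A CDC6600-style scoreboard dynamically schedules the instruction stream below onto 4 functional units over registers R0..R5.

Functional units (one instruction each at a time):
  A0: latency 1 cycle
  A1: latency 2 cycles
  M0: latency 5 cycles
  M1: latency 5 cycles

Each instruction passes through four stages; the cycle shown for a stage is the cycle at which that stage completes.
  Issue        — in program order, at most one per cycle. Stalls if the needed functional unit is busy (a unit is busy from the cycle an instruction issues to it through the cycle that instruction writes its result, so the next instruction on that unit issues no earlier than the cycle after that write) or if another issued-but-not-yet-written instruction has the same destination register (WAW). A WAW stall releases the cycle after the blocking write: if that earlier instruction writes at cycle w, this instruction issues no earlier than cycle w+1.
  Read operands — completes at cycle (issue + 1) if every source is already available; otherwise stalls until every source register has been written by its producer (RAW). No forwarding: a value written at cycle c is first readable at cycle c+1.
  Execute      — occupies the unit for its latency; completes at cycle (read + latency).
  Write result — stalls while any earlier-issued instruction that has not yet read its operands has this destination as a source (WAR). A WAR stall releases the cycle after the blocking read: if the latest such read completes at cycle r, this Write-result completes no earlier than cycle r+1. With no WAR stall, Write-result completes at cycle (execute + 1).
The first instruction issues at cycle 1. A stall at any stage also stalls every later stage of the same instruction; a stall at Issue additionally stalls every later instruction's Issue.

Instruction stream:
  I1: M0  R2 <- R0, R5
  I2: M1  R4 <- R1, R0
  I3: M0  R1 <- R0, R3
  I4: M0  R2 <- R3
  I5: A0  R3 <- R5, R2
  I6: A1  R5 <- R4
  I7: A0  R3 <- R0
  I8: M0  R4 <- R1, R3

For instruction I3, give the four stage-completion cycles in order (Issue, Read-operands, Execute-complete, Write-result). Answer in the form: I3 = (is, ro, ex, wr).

I3 = (9, 10, 15, 16)

I1  is:1  ro:2  ex:7  wr:8
I2  is:2  ro:3  ex:8  wr:9
I3  is:9  ro:10  ex:15  wr:16  — struct: M0 busy until I1 writes@8
I4  is:17  ro:18  ex:23  wr:24  — struct: M0 busy until I3 writes@16
I5  is:18  ro:25  ex:26  wr:27  — RAW R2: wait I4 write@24
I6  is:19  ro:20  ex:22  wr:26  — WAR R5: wait I5 read@25
I7  is:28  ro:29  ex:30  wr:31  — struct: A0 busy until I5 writes@27
I8  is:29  ro:32  ex:37  wr:38  — RAW R3: wait I7 write@31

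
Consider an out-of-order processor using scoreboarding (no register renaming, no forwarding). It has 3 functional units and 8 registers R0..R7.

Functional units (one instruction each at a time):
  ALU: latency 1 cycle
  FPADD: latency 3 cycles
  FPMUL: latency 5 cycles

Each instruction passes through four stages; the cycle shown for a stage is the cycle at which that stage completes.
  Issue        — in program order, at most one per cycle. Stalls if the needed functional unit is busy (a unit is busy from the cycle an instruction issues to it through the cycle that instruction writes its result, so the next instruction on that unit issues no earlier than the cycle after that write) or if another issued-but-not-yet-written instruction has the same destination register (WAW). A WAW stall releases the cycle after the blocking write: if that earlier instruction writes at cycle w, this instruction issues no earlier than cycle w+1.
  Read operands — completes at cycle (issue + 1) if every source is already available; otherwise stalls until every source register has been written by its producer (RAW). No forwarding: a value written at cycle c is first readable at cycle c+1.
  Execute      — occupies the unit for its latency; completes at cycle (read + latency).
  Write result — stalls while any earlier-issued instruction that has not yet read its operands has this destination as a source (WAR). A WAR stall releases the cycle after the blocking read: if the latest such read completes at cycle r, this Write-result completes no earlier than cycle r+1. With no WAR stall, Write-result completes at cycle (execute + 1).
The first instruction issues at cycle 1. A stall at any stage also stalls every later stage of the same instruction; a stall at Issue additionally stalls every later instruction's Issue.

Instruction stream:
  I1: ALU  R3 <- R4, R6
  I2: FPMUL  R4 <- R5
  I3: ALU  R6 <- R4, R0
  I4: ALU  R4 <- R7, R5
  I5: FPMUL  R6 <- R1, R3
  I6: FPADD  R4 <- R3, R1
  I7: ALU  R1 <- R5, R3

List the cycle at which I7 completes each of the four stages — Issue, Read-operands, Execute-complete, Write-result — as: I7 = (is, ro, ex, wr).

I7 = (18, 19, 20, 21)

[1] I1 dispatched to ALU
[2] I1 operands ready · I2 dispatched to FPMUL
[3] I1 complete · I2 operands ready
[4] R3←I1
[5] I3 dispatched to ALU
[8] I2 complete
[9] R4←I2
[10] I3 operands ready
[11] I3 complete
[12] R6←I3
[13] I4 dispatched to ALU
[14] I4 operands ready · I5 dispatched to FPMUL
[15] I4 complete · I5 operands ready
[16] R4←I4
[17] I6 dispatched to FPADD
[18] I6 operands ready · I7 dispatched to ALU
[19] I7 operands ready
[20] I5 complete · I7 complete
[21] R6←I5 · I6 complete · R1←I7
[22] R4←I6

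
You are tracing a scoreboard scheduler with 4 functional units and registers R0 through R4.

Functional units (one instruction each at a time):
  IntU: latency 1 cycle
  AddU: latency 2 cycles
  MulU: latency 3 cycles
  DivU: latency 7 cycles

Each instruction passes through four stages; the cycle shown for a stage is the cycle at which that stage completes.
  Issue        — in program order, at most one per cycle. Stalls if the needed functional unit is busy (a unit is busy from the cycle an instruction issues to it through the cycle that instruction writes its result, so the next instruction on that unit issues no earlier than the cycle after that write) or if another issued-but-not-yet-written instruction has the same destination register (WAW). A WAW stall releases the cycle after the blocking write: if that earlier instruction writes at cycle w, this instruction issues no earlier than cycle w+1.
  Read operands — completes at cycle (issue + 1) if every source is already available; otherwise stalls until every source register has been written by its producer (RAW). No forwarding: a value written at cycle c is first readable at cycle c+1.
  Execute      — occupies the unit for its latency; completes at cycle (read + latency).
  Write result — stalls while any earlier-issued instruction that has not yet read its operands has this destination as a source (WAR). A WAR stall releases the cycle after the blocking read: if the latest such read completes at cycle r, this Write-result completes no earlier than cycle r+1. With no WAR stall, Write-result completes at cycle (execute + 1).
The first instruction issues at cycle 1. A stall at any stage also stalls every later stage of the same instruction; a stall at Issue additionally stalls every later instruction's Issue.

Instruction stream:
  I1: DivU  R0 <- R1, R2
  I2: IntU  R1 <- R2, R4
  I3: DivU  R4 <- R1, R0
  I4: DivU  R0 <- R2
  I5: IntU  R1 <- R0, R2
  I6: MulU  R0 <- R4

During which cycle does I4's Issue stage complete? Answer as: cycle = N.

I1 -> (1, 2, 9, 10)
I2 -> (2, 3, 4, 5)
I3 -> (11, 12, 19, 20)  // struct: DivU busy until I1 writes@10
I4 -> (21, 22, 29, 30)  // struct: DivU busy until I3 writes@20
I5 -> (22, 31, 32, 33)  // RAW R0: wait I4 write@30
I6 -> (31, 32, 35, 36)  // WAW R0: wait I4 write@30

cycle = 21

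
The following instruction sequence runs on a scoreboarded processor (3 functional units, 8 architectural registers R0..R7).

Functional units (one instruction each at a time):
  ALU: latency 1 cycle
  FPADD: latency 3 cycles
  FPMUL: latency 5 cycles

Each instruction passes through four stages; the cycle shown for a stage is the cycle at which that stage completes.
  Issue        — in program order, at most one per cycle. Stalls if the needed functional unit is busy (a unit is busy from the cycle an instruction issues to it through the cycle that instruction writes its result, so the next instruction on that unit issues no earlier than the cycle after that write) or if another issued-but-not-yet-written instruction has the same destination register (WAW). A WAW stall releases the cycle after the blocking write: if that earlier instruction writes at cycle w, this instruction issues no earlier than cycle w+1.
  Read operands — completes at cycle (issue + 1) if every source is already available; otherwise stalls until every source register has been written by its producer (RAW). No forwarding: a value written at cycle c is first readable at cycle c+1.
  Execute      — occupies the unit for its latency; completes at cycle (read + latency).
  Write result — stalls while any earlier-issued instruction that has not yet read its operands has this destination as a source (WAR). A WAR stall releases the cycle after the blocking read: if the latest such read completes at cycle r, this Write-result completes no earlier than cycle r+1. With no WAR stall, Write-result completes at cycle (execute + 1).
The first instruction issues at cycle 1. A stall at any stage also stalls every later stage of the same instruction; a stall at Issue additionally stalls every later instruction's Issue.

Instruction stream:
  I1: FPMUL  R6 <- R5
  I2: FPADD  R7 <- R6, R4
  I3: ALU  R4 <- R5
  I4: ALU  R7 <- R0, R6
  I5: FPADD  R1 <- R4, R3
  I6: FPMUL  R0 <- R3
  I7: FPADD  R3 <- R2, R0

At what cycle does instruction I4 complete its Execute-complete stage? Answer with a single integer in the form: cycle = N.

cycle 1: I1 dispatched to FPMUL
cycle 2: I1 operands ready | I2 dispatched to FPADD
cycle 3: I3 dispatched to ALU
cycle 4: I3 operands ready
cycle 5: I3 complete
cycle 7: I1 complete
cycle 8: R6←I1
cycle 9: I2 operands ready
cycle 10: R4←I3
cycle 12: I2 complete
cycle 13: R7←I2
cycle 14: I4 dispatched to ALU
cycle 15: I4 operands ready | I5 dispatched to FPADD
cycle 16: I4 complete | I5 operands ready | I6 dispatched to FPMUL
cycle 17: R7←I4 | I6 operands ready
cycle 19: I5 complete
cycle 20: R1←I5
cycle 21: I7 dispatched to FPADD
cycle 22: I6 complete
cycle 23: R0←I6
cycle 24: I7 operands ready
cycle 27: I7 complete
cycle 28: R3←I7

cycle = 16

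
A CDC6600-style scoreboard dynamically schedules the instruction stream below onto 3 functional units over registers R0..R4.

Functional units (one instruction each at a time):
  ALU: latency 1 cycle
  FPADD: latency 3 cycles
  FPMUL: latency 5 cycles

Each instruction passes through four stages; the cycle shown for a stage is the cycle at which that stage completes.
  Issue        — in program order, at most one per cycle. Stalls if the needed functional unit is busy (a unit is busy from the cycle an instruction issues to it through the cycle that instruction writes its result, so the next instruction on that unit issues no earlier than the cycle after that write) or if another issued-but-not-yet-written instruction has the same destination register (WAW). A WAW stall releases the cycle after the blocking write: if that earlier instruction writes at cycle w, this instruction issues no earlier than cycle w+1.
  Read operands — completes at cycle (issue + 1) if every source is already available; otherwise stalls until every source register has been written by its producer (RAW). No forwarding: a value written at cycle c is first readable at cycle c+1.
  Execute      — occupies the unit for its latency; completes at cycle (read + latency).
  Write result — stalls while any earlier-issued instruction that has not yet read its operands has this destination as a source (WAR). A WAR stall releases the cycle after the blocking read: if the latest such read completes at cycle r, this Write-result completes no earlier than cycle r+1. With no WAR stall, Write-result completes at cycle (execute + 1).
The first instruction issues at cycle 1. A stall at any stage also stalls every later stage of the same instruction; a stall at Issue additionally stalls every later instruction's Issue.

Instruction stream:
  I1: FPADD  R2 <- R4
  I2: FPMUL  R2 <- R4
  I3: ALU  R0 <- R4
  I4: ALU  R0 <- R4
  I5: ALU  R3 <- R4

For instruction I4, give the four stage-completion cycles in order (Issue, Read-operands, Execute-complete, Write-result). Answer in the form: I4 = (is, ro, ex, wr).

I4 = (12, 13, 14, 15)

I1  is:1  ro:2  ex:5  wr:6
I2  is:7  ro:8  ex:13  wr:14  — WAW R2: wait I1 write@6
I3  is:8  ro:9  ex:10  wr:11
I4  is:12  ro:13  ex:14  wr:15  — struct: ALU busy until I3 writes@11
I5  is:16  ro:17  ex:18  wr:19  — struct: ALU busy until I4 writes@15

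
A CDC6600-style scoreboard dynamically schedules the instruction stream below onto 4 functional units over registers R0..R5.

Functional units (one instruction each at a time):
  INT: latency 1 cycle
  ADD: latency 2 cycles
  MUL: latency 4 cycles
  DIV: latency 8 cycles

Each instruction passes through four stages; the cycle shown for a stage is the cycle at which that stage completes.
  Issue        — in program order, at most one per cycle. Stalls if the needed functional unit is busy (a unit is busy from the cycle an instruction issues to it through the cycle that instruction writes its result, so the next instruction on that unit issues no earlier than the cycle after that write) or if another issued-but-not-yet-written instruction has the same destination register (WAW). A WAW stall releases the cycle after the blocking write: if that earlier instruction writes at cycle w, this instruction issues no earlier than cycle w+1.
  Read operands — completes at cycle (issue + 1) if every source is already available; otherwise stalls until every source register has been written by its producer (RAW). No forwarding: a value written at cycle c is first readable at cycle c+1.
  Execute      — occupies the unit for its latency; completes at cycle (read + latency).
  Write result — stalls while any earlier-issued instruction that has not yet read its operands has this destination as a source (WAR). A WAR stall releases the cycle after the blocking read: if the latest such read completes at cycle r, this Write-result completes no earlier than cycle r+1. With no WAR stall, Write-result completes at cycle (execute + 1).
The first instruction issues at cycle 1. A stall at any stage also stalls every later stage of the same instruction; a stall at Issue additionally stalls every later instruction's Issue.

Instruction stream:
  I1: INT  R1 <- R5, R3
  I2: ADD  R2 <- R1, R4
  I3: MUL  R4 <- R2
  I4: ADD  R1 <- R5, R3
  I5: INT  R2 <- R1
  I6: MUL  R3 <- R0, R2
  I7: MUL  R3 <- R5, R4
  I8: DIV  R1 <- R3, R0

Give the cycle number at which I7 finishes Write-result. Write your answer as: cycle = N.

I1 -> (1, 2, 3, 4)
I2 -> (2, 5, 7, 8)  // RAW R1: wait I1 write@4
I3 -> (3, 9, 13, 14)  // RAW R2: wait I2 write@8
I4 -> (9, 10, 12, 13)  // struct: ADD busy until I2 writes@8
I5 -> (10, 14, 15, 16)  // RAW R1: wait I4 write@13
I6 -> (15, 17, 21, 22)  // struct: MUL busy until I3 writes@14, RAW R2: wait I5 write@16
I7 -> (23, 24, 28, 29)  // struct: MUL busy until I6 writes@22
I8 -> (24, 30, 38, 39)  // RAW R3: wait I7 write@29

cycle = 29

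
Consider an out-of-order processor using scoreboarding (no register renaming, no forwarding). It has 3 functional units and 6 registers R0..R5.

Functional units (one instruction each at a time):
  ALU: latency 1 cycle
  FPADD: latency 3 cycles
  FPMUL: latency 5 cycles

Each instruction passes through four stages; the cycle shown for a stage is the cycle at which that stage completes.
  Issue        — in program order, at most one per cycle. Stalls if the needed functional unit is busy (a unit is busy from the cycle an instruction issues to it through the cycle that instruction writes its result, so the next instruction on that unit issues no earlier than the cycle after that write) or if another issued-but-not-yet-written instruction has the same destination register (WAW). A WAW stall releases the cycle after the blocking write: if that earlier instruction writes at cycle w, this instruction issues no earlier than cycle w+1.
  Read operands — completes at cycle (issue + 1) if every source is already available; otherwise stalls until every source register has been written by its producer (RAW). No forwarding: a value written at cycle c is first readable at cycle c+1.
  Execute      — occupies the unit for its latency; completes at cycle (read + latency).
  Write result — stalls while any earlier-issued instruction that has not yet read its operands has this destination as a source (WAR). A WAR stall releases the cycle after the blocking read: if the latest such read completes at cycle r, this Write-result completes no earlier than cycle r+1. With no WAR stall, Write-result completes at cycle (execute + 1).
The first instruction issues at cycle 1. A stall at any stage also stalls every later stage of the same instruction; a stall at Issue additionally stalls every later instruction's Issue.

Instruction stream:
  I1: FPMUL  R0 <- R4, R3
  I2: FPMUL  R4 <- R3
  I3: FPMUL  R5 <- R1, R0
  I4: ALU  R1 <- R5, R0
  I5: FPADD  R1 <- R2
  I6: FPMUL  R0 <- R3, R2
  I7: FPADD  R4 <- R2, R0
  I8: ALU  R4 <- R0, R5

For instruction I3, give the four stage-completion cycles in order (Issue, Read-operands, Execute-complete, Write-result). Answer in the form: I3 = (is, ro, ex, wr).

  I1 | 1 | 2 | 7 | 8
  I2 | 9 | 10 | 15 | 16   struct: FPMUL busy until I1 writes@8
  I3 | 17 | 18 | 23 | 24   struct: FPMUL busy until I2 writes@16
  I4 | 18 | 25 | 26 | 27   RAW R5: wait I3 write@24
  I5 | 28 | 29 | 32 | 33   WAW R1: wait I4 write@27
  I6 | 29 | 30 | 35 | 36
  I7 | 34 | 37 | 40 | 41   struct: FPADD busy until I5 writes@33 · RAW R0: wait I6 write@36
  I8 | 42 | 43 | 44 | 45   WAW R4: wait I7 write@41

I3 = (17, 18, 23, 24)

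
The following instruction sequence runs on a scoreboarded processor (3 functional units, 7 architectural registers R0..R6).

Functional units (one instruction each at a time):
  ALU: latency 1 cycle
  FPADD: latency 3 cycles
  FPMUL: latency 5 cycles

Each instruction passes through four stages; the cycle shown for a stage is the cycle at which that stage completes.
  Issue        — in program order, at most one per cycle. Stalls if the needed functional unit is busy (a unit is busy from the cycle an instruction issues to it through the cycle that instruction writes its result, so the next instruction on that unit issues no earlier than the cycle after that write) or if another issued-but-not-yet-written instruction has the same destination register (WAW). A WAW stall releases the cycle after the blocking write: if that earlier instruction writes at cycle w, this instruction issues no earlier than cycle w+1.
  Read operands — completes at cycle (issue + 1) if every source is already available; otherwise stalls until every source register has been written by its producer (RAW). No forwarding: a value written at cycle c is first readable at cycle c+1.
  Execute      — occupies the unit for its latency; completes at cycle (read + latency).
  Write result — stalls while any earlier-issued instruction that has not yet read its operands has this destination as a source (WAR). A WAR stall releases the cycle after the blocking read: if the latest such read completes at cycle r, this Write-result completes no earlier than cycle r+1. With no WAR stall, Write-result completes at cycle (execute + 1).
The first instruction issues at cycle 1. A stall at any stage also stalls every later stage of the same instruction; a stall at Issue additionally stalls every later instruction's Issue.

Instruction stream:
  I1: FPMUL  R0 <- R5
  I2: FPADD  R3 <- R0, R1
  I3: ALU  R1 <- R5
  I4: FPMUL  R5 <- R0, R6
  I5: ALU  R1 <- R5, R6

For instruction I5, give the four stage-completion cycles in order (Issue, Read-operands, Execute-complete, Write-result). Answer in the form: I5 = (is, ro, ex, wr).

I1  is:1  ro:2  ex:7  wr:8
I2  is:2  ro:9  ex:12  wr:13  — RAW R0: wait I1 write@8
I3  is:3  ro:4  ex:5  wr:10  — WAR R1: wait I2 read@9
I4  is:9  ro:10  ex:15  wr:16  — struct: FPMUL busy until I1 writes@8
I5  is:11  ro:17  ex:18  wr:19  — struct: ALU busy until I3 writes@10, RAW R5: wait I4 write@16

I5 = (11, 17, 18, 19)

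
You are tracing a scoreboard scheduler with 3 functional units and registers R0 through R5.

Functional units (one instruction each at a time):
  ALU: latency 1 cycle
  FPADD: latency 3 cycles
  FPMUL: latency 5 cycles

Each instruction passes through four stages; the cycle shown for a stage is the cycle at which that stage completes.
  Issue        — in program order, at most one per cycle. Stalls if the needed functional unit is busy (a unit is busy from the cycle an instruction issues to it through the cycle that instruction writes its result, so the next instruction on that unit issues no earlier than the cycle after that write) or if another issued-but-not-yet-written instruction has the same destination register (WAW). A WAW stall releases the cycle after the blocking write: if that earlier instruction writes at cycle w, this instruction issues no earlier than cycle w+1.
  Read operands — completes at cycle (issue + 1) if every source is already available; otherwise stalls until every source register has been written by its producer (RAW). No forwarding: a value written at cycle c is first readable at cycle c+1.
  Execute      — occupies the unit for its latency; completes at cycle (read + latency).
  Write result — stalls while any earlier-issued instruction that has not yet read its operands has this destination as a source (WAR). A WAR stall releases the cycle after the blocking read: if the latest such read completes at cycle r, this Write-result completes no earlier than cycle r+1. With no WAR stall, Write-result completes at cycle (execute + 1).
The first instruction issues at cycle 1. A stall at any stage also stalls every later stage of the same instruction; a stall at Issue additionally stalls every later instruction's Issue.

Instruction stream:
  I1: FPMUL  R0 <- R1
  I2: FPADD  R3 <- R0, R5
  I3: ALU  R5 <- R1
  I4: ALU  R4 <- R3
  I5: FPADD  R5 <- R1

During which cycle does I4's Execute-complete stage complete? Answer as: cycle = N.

c1: issue I1 (FPMUL)
c2: I1 read-ops; issue I2 (FPADD)
c3: issue I3 (ALU)
c4: I3 read-ops
c5: I3 finished on ALU
c7: I1 finished on FPMUL
c8: I1→R0
c9: I2 read-ops
c10: I3→R5
c11: issue I4 (ALU)
c12: I2 finished on FPADD
c13: I2→R3
c14: I4 read-ops; issue I5 (FPADD)
c15: I4 finished on ALU; I5 read-ops
c16: I4→R4
c18: I5 finished on FPADD
c19: I5→R5

cycle = 15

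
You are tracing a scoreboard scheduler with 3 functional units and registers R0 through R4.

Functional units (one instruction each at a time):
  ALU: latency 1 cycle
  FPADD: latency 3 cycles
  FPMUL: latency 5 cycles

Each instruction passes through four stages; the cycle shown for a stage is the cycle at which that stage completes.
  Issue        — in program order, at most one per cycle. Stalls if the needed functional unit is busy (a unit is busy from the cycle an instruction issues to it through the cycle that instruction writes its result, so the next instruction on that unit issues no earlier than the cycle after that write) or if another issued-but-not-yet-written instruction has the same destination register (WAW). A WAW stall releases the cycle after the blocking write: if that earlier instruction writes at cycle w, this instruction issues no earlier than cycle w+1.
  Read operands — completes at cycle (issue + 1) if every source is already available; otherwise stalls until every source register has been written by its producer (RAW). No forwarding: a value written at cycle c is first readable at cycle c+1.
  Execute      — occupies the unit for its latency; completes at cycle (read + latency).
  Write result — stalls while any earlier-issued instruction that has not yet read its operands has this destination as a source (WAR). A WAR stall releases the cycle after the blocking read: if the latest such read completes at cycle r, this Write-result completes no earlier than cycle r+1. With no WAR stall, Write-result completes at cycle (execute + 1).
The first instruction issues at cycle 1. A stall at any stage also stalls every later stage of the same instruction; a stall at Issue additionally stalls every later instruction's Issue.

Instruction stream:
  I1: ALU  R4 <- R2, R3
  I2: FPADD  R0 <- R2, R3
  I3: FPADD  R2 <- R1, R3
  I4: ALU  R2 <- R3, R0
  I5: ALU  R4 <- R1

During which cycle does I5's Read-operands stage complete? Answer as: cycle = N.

cycle = 19

I1 -> (1, 2, 3, 4)
I2 -> (2, 3, 6, 7)
I3 -> (8, 9, 12, 13)  // struct: FPADD busy until I2 writes@7
I4 -> (14, 15, 16, 17)  // WAW R2: wait I3 write@13
I5 -> (18, 19, 20, 21)  // struct: ALU busy until I4 writes@17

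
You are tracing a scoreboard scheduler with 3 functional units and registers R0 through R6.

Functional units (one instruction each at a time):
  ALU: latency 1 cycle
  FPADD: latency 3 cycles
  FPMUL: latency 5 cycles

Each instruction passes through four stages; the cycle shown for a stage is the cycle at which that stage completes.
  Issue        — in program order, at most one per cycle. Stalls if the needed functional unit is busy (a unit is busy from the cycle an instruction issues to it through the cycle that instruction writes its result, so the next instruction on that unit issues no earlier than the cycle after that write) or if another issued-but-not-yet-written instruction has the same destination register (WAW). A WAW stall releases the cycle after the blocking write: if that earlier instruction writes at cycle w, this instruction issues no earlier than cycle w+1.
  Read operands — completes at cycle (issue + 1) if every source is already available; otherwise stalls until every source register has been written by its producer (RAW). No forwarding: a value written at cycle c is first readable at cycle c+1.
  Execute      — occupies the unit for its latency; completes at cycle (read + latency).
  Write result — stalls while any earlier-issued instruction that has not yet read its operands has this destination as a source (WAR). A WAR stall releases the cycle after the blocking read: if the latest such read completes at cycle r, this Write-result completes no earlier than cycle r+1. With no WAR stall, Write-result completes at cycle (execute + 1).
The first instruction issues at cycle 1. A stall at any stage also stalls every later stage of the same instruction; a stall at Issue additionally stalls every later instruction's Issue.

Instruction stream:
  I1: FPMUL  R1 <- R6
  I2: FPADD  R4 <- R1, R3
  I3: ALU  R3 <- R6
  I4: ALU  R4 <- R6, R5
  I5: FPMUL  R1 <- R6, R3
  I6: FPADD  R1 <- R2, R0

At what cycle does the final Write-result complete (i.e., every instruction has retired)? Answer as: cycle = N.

  I1 | 1 | 2 | 7 | 8
  I2 | 2 | 9 | 12 | 13   RAW R1: wait I1 write@8
  I3 | 3 | 4 | 5 | 10   WAR R3: wait I2 read@9
  I4 | 14 | 15 | 16 | 17   WAW R4: wait I2 write@13
  I5 | 15 | 16 | 21 | 22
  I6 | 23 | 24 | 27 | 28   WAW R1: wait I5 write@22

cycle = 28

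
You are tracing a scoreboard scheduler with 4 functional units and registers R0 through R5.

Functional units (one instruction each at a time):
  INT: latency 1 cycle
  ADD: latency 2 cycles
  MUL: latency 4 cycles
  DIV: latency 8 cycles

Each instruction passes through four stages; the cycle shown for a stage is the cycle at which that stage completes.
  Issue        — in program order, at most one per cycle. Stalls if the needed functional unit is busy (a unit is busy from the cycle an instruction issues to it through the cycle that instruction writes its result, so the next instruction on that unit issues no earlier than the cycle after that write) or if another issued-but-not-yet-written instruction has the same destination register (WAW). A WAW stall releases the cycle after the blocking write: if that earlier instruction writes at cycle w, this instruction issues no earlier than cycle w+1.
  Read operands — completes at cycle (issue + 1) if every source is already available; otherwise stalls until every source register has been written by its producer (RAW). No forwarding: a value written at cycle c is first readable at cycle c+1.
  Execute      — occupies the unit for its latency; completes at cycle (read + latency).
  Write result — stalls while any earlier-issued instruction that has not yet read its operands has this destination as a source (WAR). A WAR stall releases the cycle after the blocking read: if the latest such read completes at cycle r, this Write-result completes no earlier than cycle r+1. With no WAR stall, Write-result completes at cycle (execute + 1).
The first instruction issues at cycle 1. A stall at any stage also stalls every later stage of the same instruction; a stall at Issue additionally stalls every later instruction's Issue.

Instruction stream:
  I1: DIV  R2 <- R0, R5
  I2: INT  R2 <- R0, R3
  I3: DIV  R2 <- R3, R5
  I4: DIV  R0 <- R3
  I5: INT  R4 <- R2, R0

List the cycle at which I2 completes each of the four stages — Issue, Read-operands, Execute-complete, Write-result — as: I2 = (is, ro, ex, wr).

I2 = (12, 13, 14, 15)

c1: I1 dispatched to DIV
c2: I1 operands ready
c10: I1 complete
c11: R2←I1
c12: I2 dispatched to INT
c13: I2 operands ready
c14: I2 complete
c15: R2←I2
c16: I3 dispatched to DIV
c17: I3 operands ready
c25: I3 complete
c26: R2←I3
c27: I4 dispatched to DIV
c28: I4 operands ready; I5 dispatched to INT
c36: I4 complete
c37: R0←I4
c38: I5 operands ready
c39: I5 complete
c40: R4←I5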